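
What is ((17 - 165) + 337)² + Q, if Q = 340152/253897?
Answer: 9069794889/253897 ≈ 35722.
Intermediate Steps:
Q = 340152/253897 (Q = 340152*(1/253897) = 340152/253897 ≈ 1.3397)
((17 - 165) + 337)² + Q = ((17 - 165) + 337)² + 340152/253897 = (-148 + 337)² + 340152/253897 = 189² + 340152/253897 = 35721 + 340152/253897 = 9069794889/253897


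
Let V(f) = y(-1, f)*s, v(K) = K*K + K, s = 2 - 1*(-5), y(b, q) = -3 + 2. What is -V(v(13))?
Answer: 7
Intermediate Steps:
y(b, q) = -1
s = 7 (s = 2 + 5 = 7)
v(K) = K + K**2 (v(K) = K**2 + K = K + K**2)
V(f) = -7 (V(f) = -1*7 = -7)
-V(v(13)) = -1*(-7) = 7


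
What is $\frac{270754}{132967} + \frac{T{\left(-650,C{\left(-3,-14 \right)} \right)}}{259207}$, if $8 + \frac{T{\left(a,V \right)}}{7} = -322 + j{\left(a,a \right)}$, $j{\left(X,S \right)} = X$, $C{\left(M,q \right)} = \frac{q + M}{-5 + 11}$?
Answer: $\frac{69269178458}{34465977169} \approx 2.0098$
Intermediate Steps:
$C{\left(M,q \right)} = \frac{M}{6} + \frac{q}{6}$ ($C{\left(M,q \right)} = \frac{M + q}{6} = \left(M + q\right) \frac{1}{6} = \frac{M}{6} + \frac{q}{6}$)
$T{\left(a,V \right)} = -2310 + 7 a$ ($T{\left(a,V \right)} = -56 + 7 \left(-322 + a\right) = -56 + \left(-2254 + 7 a\right) = -2310 + 7 a$)
$\frac{270754}{132967} + \frac{T{\left(-650,C{\left(-3,-14 \right)} \right)}}{259207} = \frac{270754}{132967} + \frac{-2310 + 7 \left(-650\right)}{259207} = 270754 \cdot \frac{1}{132967} + \left(-2310 - 4550\right) \frac{1}{259207} = \frac{270754}{132967} - \frac{6860}{259207} = \frac{69269178458}{34465977169}$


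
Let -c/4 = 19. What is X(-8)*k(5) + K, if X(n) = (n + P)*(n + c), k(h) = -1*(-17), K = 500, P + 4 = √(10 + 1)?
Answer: 17636 - 1428*√11 ≈ 12900.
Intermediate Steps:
P = -4 + √11 (P = -4 + √(10 + 1) = -4 + √11 ≈ -0.68338)
c = -76 (c = -4*19 = -76)
k(h) = 17
X(n) = (-76 + n)*(-4 + n + √11) (X(n) = (n + (-4 + √11))*(n - 76) = (-4 + n + √11)*(-76 + n) = (-76 + n)*(-4 + n + √11))
X(-8)*k(5) + K = (304 + (-8)² - 80*(-8) - 76*√11 - 8*√11)*17 + 500 = (304 + 64 + 640 - 76*√11 - 8*√11)*17 + 500 = (1008 - 84*√11)*17 + 500 = (17136 - 1428*√11) + 500 = 17636 - 1428*√11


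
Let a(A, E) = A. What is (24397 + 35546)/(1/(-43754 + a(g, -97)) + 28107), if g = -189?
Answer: 2634075249/1235105900 ≈ 2.1327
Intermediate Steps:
(24397 + 35546)/(1/(-43754 + a(g, -97)) + 28107) = (24397 + 35546)/(1/(-43754 - 189) + 28107) = 59943/(1/(-43943) + 28107) = 59943/(-1/43943 + 28107) = 59943/(1235105900/43943) = 59943*(43943/1235105900) = 2634075249/1235105900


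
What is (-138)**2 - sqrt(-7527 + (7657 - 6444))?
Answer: 19044 - I*sqrt(6314) ≈ 19044.0 - 79.461*I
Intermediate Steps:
(-138)**2 - sqrt(-7527 + (7657 - 6444)) = 19044 - sqrt(-7527 + 1213) = 19044 - sqrt(-6314) = 19044 - I*sqrt(6314)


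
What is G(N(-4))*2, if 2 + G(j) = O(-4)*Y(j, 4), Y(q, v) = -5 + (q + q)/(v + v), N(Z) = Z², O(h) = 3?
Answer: -10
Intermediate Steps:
Y(q, v) = -5 + q/v (Y(q, v) = -5 + (2*q)/((2*v)) = -5 + (2*q)*(1/(2*v)) = -5 + q/v)
G(j) = -17 + 3*j/4 (G(j) = -2 + 3*(-5 + j/4) = -2 + (-15 + 3*j/4) = -17 + 3*j/4)
G(N(-4))*2 = (-17 + (¾)*(-4)²)*2 = (-17 + (¾)*16)*2 = (-17 + 12)*2 = -5*2 = -10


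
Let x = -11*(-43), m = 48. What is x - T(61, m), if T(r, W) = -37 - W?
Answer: 558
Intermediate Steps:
x = 473
x - T(61, m) = 473 - (-37 - 1*48) = 473 - (-37 - 48) = 473 - 1*(-85) = 473 + 85 = 558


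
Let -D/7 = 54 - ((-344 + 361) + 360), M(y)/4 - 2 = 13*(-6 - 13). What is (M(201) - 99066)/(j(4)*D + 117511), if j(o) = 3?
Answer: -50023/62147 ≈ -0.80491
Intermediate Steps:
M(y) = -980 (M(y) = 8 + 4*(13*(-6 - 13)) = 8 + 4*(13*(-19)) = 8 + 4*(-247) = 8 - 988 = -980)
D = 2261 (D = -7*(54 - ((-344 + 361) + 360)) = -7*(54 - (17 + 360)) = -7*(54 - 1*377) = -7*(54 - 377) = -7*(-323) = 2261)
(M(201) - 99066)/(j(4)*D + 117511) = (-980 - 99066)/(3*2261 + 117511) = -100046/(6783 + 117511) = -100046/124294 = -100046*1/124294 = -50023/62147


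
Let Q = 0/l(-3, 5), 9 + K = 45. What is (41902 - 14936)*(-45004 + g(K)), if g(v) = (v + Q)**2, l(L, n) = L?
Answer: -1178629928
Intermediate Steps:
K = 36 (K = -9 + 45 = 36)
Q = 0 (Q = 0/(-3) = 0*(-1/3) = 0)
g(v) = v**2 (g(v) = (v + 0)**2 = v**2)
(41902 - 14936)*(-45004 + g(K)) = (41902 - 14936)*(-45004 + 36**2) = 26966*(-45004 + 1296) = 26966*(-43708) = -1178629928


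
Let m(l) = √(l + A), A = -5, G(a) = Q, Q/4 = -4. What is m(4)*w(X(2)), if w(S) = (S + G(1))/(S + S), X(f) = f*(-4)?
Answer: 3*I/2 ≈ 1.5*I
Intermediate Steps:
X(f) = -4*f
Q = -16 (Q = 4*(-4) = -16)
G(a) = -16
m(l) = √(-5 + l) (m(l) = √(l - 5) = √(-5 + l))
w(S) = (-16 + S)/(2*S) (w(S) = (S - 16)/(S + S) = (-16 + S)/((2*S)) = (-16 + S)*(1/(2*S)) = (-16 + S)/(2*S))
m(4)*w(X(2)) = √(-5 + 4)*((-16 - 4*2)/(2*((-4*2)))) = √(-1)*((½)*(-16 - 8)/(-8)) = I*((½)*(-⅛)*(-24)) = I*(3/2) = 3*I/2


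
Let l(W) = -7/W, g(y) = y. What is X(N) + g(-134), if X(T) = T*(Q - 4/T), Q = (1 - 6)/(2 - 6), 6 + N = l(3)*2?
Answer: -454/3 ≈ -151.33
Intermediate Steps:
N = -32/3 (N = -6 - 7/3*2 = -6 - 14/3 = -32/3 ≈ -10.667)
Q = 5/4 (Q = -5/(-4) = -5*(-1/4) = 5/4 ≈ 1.2500)
X(T) = T*(5/4 - 4/T)
X(N) + g(-134) = (-4 + (5/4)*(-32/3)) - 134 = (-4 - 40/3) - 134 = -52/3 - 134 = -454/3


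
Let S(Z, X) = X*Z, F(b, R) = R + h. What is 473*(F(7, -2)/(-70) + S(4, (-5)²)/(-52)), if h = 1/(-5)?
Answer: -4071111/4550 ≈ -894.75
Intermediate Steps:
h = -⅕ (h = 1*(-⅕) = -⅕ ≈ -0.20000)
F(b, R) = -⅕ + R (F(b, R) = R - ⅕ = -⅕ + R)
473*(F(7, -2)/(-70) + S(4, (-5)²)/(-52)) = 473*((-⅕ - 2)/(-70) + ((-5)²*4)/(-52)) = 473*(-11/5*(-1/70) + (25*4)*(-1/52)) = 473*(11/350 + 100*(-1/52)) = 473*(11/350 - 25/13) = 473*(-8607/4550) = -4071111/4550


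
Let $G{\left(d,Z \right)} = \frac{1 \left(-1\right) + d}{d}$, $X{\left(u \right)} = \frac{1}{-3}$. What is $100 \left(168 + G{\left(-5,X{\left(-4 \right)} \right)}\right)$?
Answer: $16920$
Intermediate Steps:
$X{\left(u \right)} = - \frac{1}{3}$
$G{\left(d,Z \right)} = \frac{-1 + d}{d}$
$100 \left(168 + G{\left(-5,X{\left(-4 \right)} \right)}\right) = 100 \left(168 + \frac{-1 - 5}{-5}\right) = 100 \left(168 - - \frac{6}{5}\right) = 100 \left(168 + \frac{6}{5}\right) = 100 \cdot \frac{846}{5} = 16920$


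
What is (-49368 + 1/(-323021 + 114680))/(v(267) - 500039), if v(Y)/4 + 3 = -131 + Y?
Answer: 10285378489/104067787887 ≈ 0.098833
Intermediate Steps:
v(Y) = -536 + 4*Y (v(Y) = -12 + 4*(-131 + Y) = -12 + (-524 + 4*Y) = -536 + 4*Y)
(-49368 + 1/(-323021 + 114680))/(v(267) - 500039) = (-49368 + 1/(-323021 + 114680))/((-536 + 4*267) - 500039) = (-49368 + 1/(-208341))/((-536 + 1068) - 500039) = (-49368 - 1/208341)/(532 - 500039) = -10285378489/208341/(-499507) = -10285378489/208341*(-1/499507) = 10285378489/104067787887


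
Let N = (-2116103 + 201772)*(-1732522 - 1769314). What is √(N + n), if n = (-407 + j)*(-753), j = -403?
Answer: √6703673821646 ≈ 2.5891e+6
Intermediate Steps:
n = 609930 (n = (-407 - 403)*(-753) = -810*(-753) = 609930)
N = 6703673211716 (N = -1914331*(-3501836) = 6703673211716)
√(N + n) = √(6703673211716 + 609930) = √6703673821646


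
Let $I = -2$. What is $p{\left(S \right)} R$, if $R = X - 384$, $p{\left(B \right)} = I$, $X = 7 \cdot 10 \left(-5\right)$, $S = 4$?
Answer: $1468$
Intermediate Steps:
$X = -350$ ($X = 70 \left(-5\right) = -350$)
$p{\left(B \right)} = -2$
$R = -734$ ($R = -350 - 384 = -734$)
$p{\left(S \right)} R = \left(-2\right) \left(-734\right) = 1468$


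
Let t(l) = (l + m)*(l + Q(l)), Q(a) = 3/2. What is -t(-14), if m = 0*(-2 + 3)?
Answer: -175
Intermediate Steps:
Q(a) = 3/2 (Q(a) = 3*(½) = 3/2)
m = 0 (m = 0*1 = 0)
t(l) = l*(3/2 + l) (t(l) = (l + 0)*(l + 3/2) = l*(3/2 + l))
-t(-14) = -(-14)*(3 + 2*(-14))/2 = -(-14)*(3 - 28)/2 = -(-14)*(-25)/2 = -1*175 = -175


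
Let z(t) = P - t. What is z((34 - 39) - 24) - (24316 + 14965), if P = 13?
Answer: -39239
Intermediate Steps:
z(t) = 13 - t
z((34 - 39) - 24) - (24316 + 14965) = (13 - ((34 - 39) - 24)) - (24316 + 14965) = (13 - (-5 - 24)) - 1*39281 = (13 - 1*(-29)) - 39281 = (13 + 29) - 39281 = 42 - 39281 = -39239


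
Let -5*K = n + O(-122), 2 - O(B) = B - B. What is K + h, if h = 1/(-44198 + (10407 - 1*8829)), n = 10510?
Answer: -89604289/42620 ≈ -2102.4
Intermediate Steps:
O(B) = 2 (O(B) = 2 - (B - B) = 2 - 1*0 = 2 + 0 = 2)
K = -10512/5 (K = -(10510 + 2)/5 = -1/5*10512 = -10512/5 ≈ -2102.4)
h = -1/42620 (h = 1/(-44198 + (10407 - 8829)) = 1/(-44198 + 1578) = 1/(-42620) = -1/42620 ≈ -2.3463e-5)
K + h = -10512/5 - 1/42620 = -89604289/42620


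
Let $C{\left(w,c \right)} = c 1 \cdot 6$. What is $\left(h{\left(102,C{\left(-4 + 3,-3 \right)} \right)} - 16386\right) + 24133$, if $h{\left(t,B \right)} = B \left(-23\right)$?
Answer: $8161$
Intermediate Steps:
$C{\left(w,c \right)} = 6 c$ ($C{\left(w,c \right)} = c 6 = 6 c$)
$h{\left(t,B \right)} = - 23 B$
$\left(h{\left(102,C{\left(-4 + 3,-3 \right)} \right)} - 16386\right) + 24133 = \left(- 23 \cdot 6 \left(-3\right) - 16386\right) + 24133 = \left(\left(-23\right) \left(-18\right) - 16386\right) + 24133 = \left(414 - 16386\right) + 24133 = -15972 + 24133 = 8161$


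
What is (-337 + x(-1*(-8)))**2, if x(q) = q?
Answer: 108241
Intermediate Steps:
(-337 + x(-1*(-8)))**2 = (-337 - 1*(-8))**2 = (-337 + 8)**2 = (-329)**2 = 108241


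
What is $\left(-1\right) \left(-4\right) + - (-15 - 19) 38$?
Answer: $1296$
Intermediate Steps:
$\left(-1\right) \left(-4\right) + - (-15 - 19) 38 = 4 + \left(-1\right) \left(-34\right) 38 = 4 + 34 \cdot 38 = 4 + 1292 = 1296$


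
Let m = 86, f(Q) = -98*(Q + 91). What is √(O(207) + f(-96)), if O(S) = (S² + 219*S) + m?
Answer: 3*√9862 ≈ 297.92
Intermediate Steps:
f(Q) = -8918 - 98*Q (f(Q) = -98*(91 + Q) = -8918 - 98*Q)
O(S) = 86 + S² + 219*S (O(S) = (S² + 219*S) + 86 = 86 + S² + 219*S)
√(O(207) + f(-96)) = √((86 + 207² + 219*207) + (-8918 - 98*(-96))) = √((86 + 42849 + 45333) + (-8918 + 9408)) = √(88268 + 490) = √88758 = 3*√9862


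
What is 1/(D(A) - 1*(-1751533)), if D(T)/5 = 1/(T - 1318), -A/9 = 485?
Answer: 5683/9953962034 ≈ 5.7093e-7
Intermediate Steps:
A = -4365 (A = -9*485 = -4365)
D(T) = 5/(-1318 + T) (D(T) = 5/(T - 1318) = 5/(-1318 + T))
1/(D(A) - 1*(-1751533)) = 1/(5/(-1318 - 4365) - 1*(-1751533)) = 1/(5/(-5683) + 1751533) = 1/(5*(-1/5683) + 1751533) = 1/(-5/5683 + 1751533) = 1/(9953962034/5683) = 5683/9953962034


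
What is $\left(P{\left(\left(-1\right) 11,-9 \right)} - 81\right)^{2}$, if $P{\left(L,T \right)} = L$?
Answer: $8464$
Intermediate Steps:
$\left(P{\left(\left(-1\right) 11,-9 \right)} - 81\right)^{2} = \left(\left(-1\right) 11 - 81\right)^{2} = \left(-11 - 81\right)^{2} = \left(-92\right)^{2} = 8464$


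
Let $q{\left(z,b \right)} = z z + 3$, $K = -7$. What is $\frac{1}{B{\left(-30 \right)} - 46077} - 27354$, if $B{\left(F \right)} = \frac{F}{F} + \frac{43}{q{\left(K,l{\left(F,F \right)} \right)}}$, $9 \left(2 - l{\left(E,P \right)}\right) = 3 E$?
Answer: $- \frac{65537694838}{2395909} \approx -27354.0$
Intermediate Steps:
$l{\left(E,P \right)} = 2 - \frac{E}{3}$ ($l{\left(E,P \right)} = 2 - \frac{3 E}{9} = 2 - \frac{E}{3}$)
$q{\left(z,b \right)} = 3 + z^{2}$ ($q{\left(z,b \right)} = z^{2} + 3 = 3 + z^{2}$)
$B{\left(F \right)} = \frac{95}{52}$ ($B{\left(F \right)} = \frac{F}{F} + \frac{43}{3 + \left(-7\right)^{2}} = 1 + \frac{43}{3 + 49} = 1 + \frac{43}{52} = \frac{95}{52}$)
$\frac{1}{B{\left(-30 \right)} - 46077} - 27354 = \frac{1}{\frac{95}{52} - 46077} - 27354 = \frac{1}{- \frac{2395909}{52}} - 27354 = - \frac{52}{2395909} - 27354 = - \frac{65537694838}{2395909}$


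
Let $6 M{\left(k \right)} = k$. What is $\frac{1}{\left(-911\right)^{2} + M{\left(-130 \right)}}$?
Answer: $\frac{3}{2489698} \approx 1.205 \cdot 10^{-6}$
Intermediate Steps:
$M{\left(k \right)} = \frac{k}{6}$
$\frac{1}{\left(-911\right)^{2} + M{\left(-130 \right)}} = \frac{1}{\left(-911\right)^{2} + \frac{1}{6} \left(-130\right)} = \frac{1}{829921 - \frac{65}{3}} = \frac{1}{\frac{2489698}{3}} = \frac{3}{2489698}$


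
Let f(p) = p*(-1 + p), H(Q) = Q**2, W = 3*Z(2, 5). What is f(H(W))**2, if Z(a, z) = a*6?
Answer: 2816758022400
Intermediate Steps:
Z(a, z) = 6*a
W = 36 (W = 3*(6*2) = 3*12 = 36)
f(H(W))**2 = (36**2*(-1 + 36**2))**2 = (1296*(-1 + 1296))**2 = (1296*1295)**2 = 1678320**2 = 2816758022400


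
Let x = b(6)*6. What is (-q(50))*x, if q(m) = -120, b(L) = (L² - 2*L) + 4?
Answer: 20160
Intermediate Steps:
b(L) = 4 + L² - 2*L
x = 168 (x = (4 + 6² - 2*6)*6 = (4 + 36 - 12)*6 = 28*6 = 168)
(-q(50))*x = -1*(-120)*168 = 120*168 = 20160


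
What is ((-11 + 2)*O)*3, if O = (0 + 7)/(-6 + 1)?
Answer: 189/5 ≈ 37.800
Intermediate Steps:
O = -7/5 (O = 7/(-5) = 7*(-1/5) = -7/5 ≈ -1.4000)
((-11 + 2)*O)*3 = ((-11 + 2)*(-7/5))*3 = -9*(-7/5)*3 = (63/5)*3 = 189/5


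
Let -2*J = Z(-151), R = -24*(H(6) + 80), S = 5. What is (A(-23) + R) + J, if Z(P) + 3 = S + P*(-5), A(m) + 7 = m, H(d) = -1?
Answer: -4609/2 ≈ -2304.5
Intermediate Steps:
A(m) = -7 + m
R = -1896 (R = -24*(-1 + 80) = -24*79 = -1896)
Z(P) = 2 - 5*P (Z(P) = -3 + (5 + P*(-5)) = -3 + (5 - 5*P) = 2 - 5*P)
J = -757/2 (J = -(2 - 5*(-151))/2 = -(2 + 755)/2 = -½*757 = -757/2 ≈ -378.50)
(A(-23) + R) + J = ((-7 - 23) - 1896) - 757/2 = (-30 - 1896) - 757/2 = -1926 - 757/2 = -4609/2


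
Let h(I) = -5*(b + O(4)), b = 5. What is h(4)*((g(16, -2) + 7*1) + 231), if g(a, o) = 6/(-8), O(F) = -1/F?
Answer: -90155/16 ≈ -5634.7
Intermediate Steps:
g(a, o) = -¾ (g(a, o) = 6*(-⅛) = -¾)
h(I) = -95/4 (h(I) = -5*(5 - 1/4) = -5*(5 - 1*¼) = -5*(5 - ¼) = -5*19/4 = -95/4)
h(4)*((g(16, -2) + 7*1) + 231) = -95*((-¾ + 7*1) + 231)/4 = -95*((-¾ + 7) + 231)/4 = -95*(25/4 + 231)/4 = -95/4*949/4 = -90155/16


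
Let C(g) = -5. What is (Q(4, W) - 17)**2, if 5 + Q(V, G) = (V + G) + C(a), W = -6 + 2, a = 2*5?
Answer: 729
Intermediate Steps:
a = 10
W = -4
Q(V, G) = -10 + G + V (Q(V, G) = -5 + ((V + G) - 5) = -5 + ((G + V) - 5) = -5 + (-5 + G + V) = -10 + G + V)
(Q(4, W) - 17)**2 = ((-10 - 4 + 4) - 17)**2 = (-10 - 17)**2 = (-27)**2 = 729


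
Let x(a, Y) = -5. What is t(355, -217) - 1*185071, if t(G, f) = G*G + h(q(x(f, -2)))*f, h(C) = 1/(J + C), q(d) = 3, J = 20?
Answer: -1358275/23 ≈ -59055.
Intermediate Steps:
h(C) = 1/(20 + C)
t(G, f) = G² + f/23 (t(G, f) = G*G + f/(20 + 3) = G² + f/23)
t(355, -217) - 1*185071 = (355² + (1/23)*(-217)) - 1*185071 = (126025 - 217/23) - 185071 = 2898358/23 - 185071 = -1358275/23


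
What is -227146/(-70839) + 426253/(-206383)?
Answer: 16683736651/14619965337 ≈ 1.1412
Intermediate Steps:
-227146/(-70839) + 426253/(-206383) = -227146*(-1/70839) + 426253*(-1/206383) = 227146/70839 - 426253/206383 = 16683736651/14619965337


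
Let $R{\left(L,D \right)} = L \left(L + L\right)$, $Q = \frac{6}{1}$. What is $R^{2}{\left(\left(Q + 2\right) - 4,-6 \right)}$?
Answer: $1024$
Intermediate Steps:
$Q = 6$ ($Q = 6 \cdot 1 = 6$)
$R{\left(L,D \right)} = 2 L^{2}$ ($R{\left(L,D \right)} = L 2 L = 2 L^{2}$)
$R^{2}{\left(\left(Q + 2\right) - 4,-6 \right)} = \left(2 \left(\left(6 + 2\right) - 4\right)^{2}\right)^{2} = \left(2 \left(8 - 4\right)^{2}\right)^{2} = \left(2 \cdot 4^{2}\right)^{2} = \left(2 \cdot 16\right)^{2} = 32^{2} = 1024$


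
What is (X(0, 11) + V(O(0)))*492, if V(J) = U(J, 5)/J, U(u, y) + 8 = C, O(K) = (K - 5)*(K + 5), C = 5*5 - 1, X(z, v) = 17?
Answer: 201228/25 ≈ 8049.1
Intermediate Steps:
C = 24 (C = 25 - 1 = 24)
O(K) = (-5 + K)*(5 + K)
U(u, y) = 16 (U(u, y) = -8 + 24 = 16)
V(J) = 16/J
(X(0, 11) + V(O(0)))*492 = (17 + 16/(-25 + 0²))*492 = (17 + 16/(-25 + 0))*492 = (17 + 16/(-25))*492 = (17 + 16*(-1/25))*492 = (17 - 16/25)*492 = (409/25)*492 = 201228/25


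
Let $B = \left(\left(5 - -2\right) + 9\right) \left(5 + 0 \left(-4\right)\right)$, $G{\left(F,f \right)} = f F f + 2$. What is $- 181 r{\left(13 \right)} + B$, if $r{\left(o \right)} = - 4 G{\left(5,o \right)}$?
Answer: $613308$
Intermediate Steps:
$G{\left(F,f \right)} = 2 + F f^{2}$ ($G{\left(F,f \right)} = F f f + 2 = F f^{2} + 2 = 2 + F f^{2}$)
$r{\left(o \right)} = -8 - 20 o^{2}$ ($r{\left(o \right)} = - 4 \left(2 + 5 o^{2}\right) = -8 - 20 o^{2}$)
$B = 80$ ($B = \left(\left(5 + 2\right) + 9\right) \left(5 + 0\right) = \left(7 + 9\right) 5 = 16 \cdot 5 = 80$)
$- 181 r{\left(13 \right)} + B = - 181 \left(-8 - 20 \cdot 13^{2}\right) + 80 = - 181 \left(-8 - 3380\right) + 80 = \left(-181\right) \left(-3388\right) + 80 = 613228 + 80 = 613308$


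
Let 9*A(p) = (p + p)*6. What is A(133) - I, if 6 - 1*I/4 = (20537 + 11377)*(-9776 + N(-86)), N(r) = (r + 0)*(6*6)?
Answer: -4929563636/3 ≈ -1.6432e+9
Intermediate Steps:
N(r) = 36*r (N(r) = r*36 = 36*r)
A(p) = 4*p/3 (A(p) = ((p + p)*6)/9 = ((2*p)*6)/9 = (12*p)/9 = 4*p/3)
I = 1643188056 (I = 24 - 4*(20537 + 11377)*(-9776 + 36*(-86)) = 24 - 127656*(-9776 - 3096) = 24 - 127656*(-12872) = 24 - 4*(-410797008) = 24 + 1643188032 = 1643188056)
A(133) - I = (4/3)*133 - 1*1643188056 = 532/3 - 1643188056 = -4929563636/3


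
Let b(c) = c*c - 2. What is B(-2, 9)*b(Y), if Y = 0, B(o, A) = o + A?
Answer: -14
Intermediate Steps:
B(o, A) = A + o
b(c) = -2 + c² (b(c) = c² - 2 = -2 + c²)
B(-2, 9)*b(Y) = (9 - 2)*(-2 + 0²) = 7*(-2 + 0) = 7*(-2) = -14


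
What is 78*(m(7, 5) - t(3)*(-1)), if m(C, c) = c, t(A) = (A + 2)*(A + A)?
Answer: 2730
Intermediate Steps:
t(A) = 2*A*(2 + A) (t(A) = (2 + A)*(2*A) = 2*A*(2 + A))
78*(m(7, 5) - t(3)*(-1)) = 78*(5 - 2*3*(2 + 3)*(-1)) = 78*(5 - 2*3*5*(-1)) = 78*(5 - 1*30*(-1)) = 78*(5 - 30*(-1)) = 78*(5 + 30) = 78*35 = 2730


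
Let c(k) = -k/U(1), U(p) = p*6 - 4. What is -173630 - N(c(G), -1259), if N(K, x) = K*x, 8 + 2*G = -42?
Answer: -315785/2 ≈ -1.5789e+5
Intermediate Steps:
G = -25 (G = -4 + (½)*(-42) = -4 - 21 = -25)
U(p) = -4 + 6*p (U(p) = 6*p - 4 = -4 + 6*p)
c(k) = -k/2 (c(k) = -k/(-4 + 6*1) = -k/(-4 + 6) = -k/2)
-173630 - N(c(G), -1259) = -173630 - (-½*(-25))*(-1259) = -173630 - 25*(-1259)/2 = -173630 - 1*(-31475/2) = -173630 + 31475/2 = -315785/2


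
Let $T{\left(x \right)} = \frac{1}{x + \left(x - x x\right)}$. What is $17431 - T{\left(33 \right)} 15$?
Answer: $\frac{5943976}{341} \approx 17431.0$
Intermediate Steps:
$T{\left(x \right)} = \frac{1}{- x^{2} + 2 x}$ ($T{\left(x \right)} = \frac{1}{x - \left(x^{2} - x\right)} = \frac{1}{- x^{2} + 2 x}$)
$17431 - T{\left(33 \right)} 15 = 17431 - - \frac{1}{33 \left(-2 + 33\right)} 15 = 17431 - \left(-1\right) \frac{1}{33} \cdot \frac{1}{31} \cdot 15 = 17431 - \left(- \frac{1}{1023}\right) 15 = 17431 - - \frac{5}{341} = 17431 + \frac{5}{341} = \frac{5943976}{341}$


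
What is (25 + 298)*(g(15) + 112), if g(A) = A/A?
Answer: 36499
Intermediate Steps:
g(A) = 1
(25 + 298)*(g(15) + 112) = (25 + 298)*(1 + 112) = 323*113 = 36499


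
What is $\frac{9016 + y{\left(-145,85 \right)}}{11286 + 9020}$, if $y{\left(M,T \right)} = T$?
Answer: $\frac{9101}{20306} \approx 0.44819$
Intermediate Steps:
$\frac{9016 + y{\left(-145,85 \right)}}{11286 + 9020} = \frac{9016 + 85}{11286 + 9020} = \frac{9101}{20306}$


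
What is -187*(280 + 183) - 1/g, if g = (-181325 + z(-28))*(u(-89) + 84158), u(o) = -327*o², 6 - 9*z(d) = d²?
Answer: -354252084707683996/4091568412327 ≈ -86581.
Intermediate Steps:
z(d) = ⅔ - d²/9
g = 4091568412327/9 (g = (-181325 + (⅔ - ⅑*(-28)²))*(-327*(-89)² + 84158) = (-181325 + (⅔ - ⅑*784))*(-327*7921 + 84158) = (-181325 + (⅔ - 784/9))*(-2590167 + 84158) = (-181325 - 778/9)*(-2506009) = -1632703/9*(-2506009) = 4091568412327/9 ≈ 4.5462e+11)
-187*(280 + 183) - 1/g = -187*(280 + 183) - 1/4091568412327/9 = -187*463 - 1*9/4091568412327 = -86581 - 9/4091568412327 = -354252084707683996/4091568412327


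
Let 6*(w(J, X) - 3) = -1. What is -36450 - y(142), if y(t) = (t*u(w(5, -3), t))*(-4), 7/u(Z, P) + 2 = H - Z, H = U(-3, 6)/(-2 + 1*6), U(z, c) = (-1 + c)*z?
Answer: -3802062/103 ≈ -36913.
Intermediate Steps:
U(z, c) = z*(-1 + c)
w(J, X) = 17/6 (w(J, X) = 3 + (⅙)*(-1) = 3 - ⅙ = 17/6)
H = -15/4 (H = (-3*(-1 + 6))/(-2 + 1*6) = (-3*5)/(-2 + 6) = -15/4 ≈ -3.7500)
u(Z, P) = 7/(-23/4 - Z) (u(Z, P) = 7/(-2 + (-15/4 - Z)) = 7/(-23/4 - Z))
y(t) = 336*t/103 (y(t) = (t*(-28/(23 + 4*(17/6))))*(-4) = (t*(-28/(23 + 34/3)))*(-4) = (t*(-28/103/3))*(-4) = (t*(-28*3/103))*(-4) = (t*(-84/103))*(-4) = -84*t/103*(-4) = 336*t/103)
-36450 - y(142) = -36450 - 336*142/103 = -36450 - 1*47712/103 = -36450 - 47712/103 = -3802062/103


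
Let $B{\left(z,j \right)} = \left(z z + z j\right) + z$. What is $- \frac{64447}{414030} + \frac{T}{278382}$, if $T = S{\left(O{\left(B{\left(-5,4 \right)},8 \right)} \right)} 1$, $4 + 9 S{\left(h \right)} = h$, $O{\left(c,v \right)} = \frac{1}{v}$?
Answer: $- \frac{215292756203}{1383101993520} \approx -0.15566$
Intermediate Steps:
$B{\left(z,j \right)} = z + z^{2} + j z$ ($B{\left(z,j \right)} = \left(z^{2} + j z\right) + z = z + z^{2} + j z$)
$S{\left(h \right)} = - \frac{4}{9} + \frac{h}{9}$
$T = - \frac{31}{72}$ ($T = \left(- \frac{4}{9} + \frac{1}{9 \cdot 8}\right) 1 = \left(- \frac{4}{9} + \frac{1}{9} \cdot \frac{1}{8}\right) 1 = \left(- \frac{4}{9} + \frac{1}{72}\right) 1 = \left(- \frac{31}{72}\right) 1 = - \frac{31}{72} \approx -0.43056$)
$- \frac{64447}{414030} + \frac{T}{278382} = - \frac{64447}{414030} - \frac{31}{72 \cdot 278382} = \left(-64447\right) \frac{1}{414030} - \frac{31}{20043504} = - \frac{64447}{414030} - \frac{31}{20043504} = - \frac{215292756203}{1383101993520}$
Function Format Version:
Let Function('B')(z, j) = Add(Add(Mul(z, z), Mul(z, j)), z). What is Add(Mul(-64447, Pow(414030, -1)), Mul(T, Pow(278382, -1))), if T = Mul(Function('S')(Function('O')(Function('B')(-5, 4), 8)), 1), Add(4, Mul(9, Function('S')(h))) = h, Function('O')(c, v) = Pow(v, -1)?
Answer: Rational(-215292756203, 1383101993520) ≈ -0.15566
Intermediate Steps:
Function('B')(z, j) = Add(z, Pow(z, 2), Mul(j, z)) (Function('B')(z, j) = Add(Add(Pow(z, 2), Mul(j, z)), z) = Add(z, Pow(z, 2), Mul(j, z)))
Function('S')(h) = Add(Rational(-4, 9), Mul(Rational(1, 9), h))
T = Rational(-31, 72) (T = Mul(Add(Rational(-4, 9), Mul(Rational(1, 9), Pow(8, -1))), 1) = Mul(Add(Rational(-4, 9), Mul(Rational(1, 9), Rational(1, 8))), 1) = Mul(Add(Rational(-4, 9), Rational(1, 72)), 1) = Mul(Rational(-31, 72), 1) = Rational(-31, 72) ≈ -0.43056)
Add(Mul(-64447, Pow(414030, -1)), Mul(T, Pow(278382, -1))) = Add(Mul(-64447, Pow(414030, -1)), Mul(Rational(-31, 72), Pow(278382, -1))) = Add(Mul(-64447, Rational(1, 414030)), Mul(Rational(-31, 72), Rational(1, 278382))) = Add(Rational(-64447, 414030), Rational(-31, 20043504)) = Rational(-215292756203, 1383101993520)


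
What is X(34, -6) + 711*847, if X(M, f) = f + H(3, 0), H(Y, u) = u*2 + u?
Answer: 602211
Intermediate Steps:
H(Y, u) = 3*u (H(Y, u) = 2*u + u = 3*u)
X(M, f) = f (X(M, f) = f + 3*0 = f + 0 = f)
X(34, -6) + 711*847 = -6 + 711*847 = -6 + 602217 = 602211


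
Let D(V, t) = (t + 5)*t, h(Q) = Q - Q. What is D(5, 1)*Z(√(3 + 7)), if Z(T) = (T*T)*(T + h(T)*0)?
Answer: 60*√10 ≈ 189.74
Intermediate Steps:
h(Q) = 0
D(V, t) = t*(5 + t) (D(V, t) = (5 + t)*t = t*(5 + t))
Z(T) = T³ (Z(T) = (T*T)*(T + 0*0) = T²*(T + 0) = T²*T = T³)
D(5, 1)*Z(√(3 + 7)) = (1*(5 + 1))*(√(3 + 7))³ = (1*6)*(√10)³ = 6*(10*√10) = 60*√10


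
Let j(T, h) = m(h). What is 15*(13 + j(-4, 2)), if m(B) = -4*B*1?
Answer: 75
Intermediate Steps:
m(B) = -4*B
j(T, h) = -4*h
15*(13 + j(-4, 2)) = 15*(13 - 4*2) = 15*(13 - 8) = 15*5 = 75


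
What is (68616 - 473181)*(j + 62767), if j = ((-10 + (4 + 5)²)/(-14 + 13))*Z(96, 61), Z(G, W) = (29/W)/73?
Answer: -113075671524480/4453 ≈ -2.5393e+10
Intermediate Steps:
Z(G, W) = 29/(73*W) (Z(G, W) = (29/W)*(1/73) = 29/(73*W))
j = -2059/4453 (j = ((-10 + (4 + 5)²)/(-14 + 13))*((29/73)/61) = ((-10 + 9²)/(-1))*((29/73)*(1/61)) = ((-10 + 81)*(-1))*(29/4453) = (71*(-1))*(29/4453) = -71*29/4453 = -2059/4453 ≈ -0.46238)
(68616 - 473181)*(j + 62767) = (68616 - 473181)*(-2059/4453 + 62767) = -404565*279499392/4453 = -113075671524480/4453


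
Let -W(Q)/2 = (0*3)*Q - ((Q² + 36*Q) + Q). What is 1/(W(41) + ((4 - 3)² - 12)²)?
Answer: 1/6517 ≈ 0.00015344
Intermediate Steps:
W(Q) = 2*Q² + 74*Q (W(Q) = -2*((0*3)*Q - ((Q² + 36*Q) + Q)) = -2*(0*Q - (Q² + 37*Q)) = -2*(0 + (-Q² - 37*Q)) = -2*(-Q² - 37*Q) = 2*Q² + 74*Q)
1/(W(41) + ((4 - 3)² - 12)²) = 1/(2*41*(37 + 41) + ((4 - 3)² - 12)²) = 1/(2*41*78 + (1² - 12)²) = 1/(6396 + (1 - 12)²) = 1/(6396 + (-11)²) = 1/(6396 + 121) = 1/6517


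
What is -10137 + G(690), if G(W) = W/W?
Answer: -10136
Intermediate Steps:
G(W) = 1
-10137 + G(690) = -10137 + 1 = -10136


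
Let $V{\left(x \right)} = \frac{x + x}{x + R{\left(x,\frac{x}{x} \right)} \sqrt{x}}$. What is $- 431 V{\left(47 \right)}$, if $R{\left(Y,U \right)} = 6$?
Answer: $- \frac{40514}{11} + \frac{5172 \sqrt{47}}{11} \approx -459.69$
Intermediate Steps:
$V{\left(x \right)} = \frac{2 x}{x + 6 \sqrt{x}}$ ($V{\left(x \right)} = \frac{x + x}{x + 6 \sqrt{x}} = \frac{2 x}{x + 6 \sqrt{x}}$)
$- 431 V{\left(47 \right)} = - 431 \cdot 2 \cdot 47 \frac{1}{47 + 6 \sqrt{47}} = - 431 \frac{94}{47 + 6 \sqrt{47}} = - \frac{40514}{47 + 6 \sqrt{47}}$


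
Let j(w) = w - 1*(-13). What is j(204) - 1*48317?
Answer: -48100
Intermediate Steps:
j(w) = 13 + w (j(w) = w + 13 = 13 + w)
j(204) - 1*48317 = (13 + 204) - 1*48317 = 217 - 48317 = -48100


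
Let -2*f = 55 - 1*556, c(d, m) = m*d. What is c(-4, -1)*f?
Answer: 1002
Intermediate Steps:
c(d, m) = d*m
f = 501/2 (f = -(55 - 1*556)/2 = -(55 - 556)/2 = -½*(-501) = 501/2 ≈ 250.50)
c(-4, -1)*f = -4*(-1)*(501/2) = 4*(501/2) = 1002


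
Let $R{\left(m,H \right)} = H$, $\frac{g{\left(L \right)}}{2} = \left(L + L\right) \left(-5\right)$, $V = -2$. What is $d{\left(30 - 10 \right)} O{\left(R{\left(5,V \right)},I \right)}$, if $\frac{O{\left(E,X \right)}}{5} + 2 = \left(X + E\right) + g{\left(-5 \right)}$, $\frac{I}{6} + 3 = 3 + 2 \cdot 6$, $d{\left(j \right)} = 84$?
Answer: $70560$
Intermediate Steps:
$g{\left(L \right)} = - 20 L$ ($g{\left(L \right)} = 2 \left(L + L\right) \left(-5\right) = 2 \cdot 2 L \left(-5\right) = 2 \left(- 10 L\right) = - 20 L$)
$I = 72$ ($I = -18 + 6 \left(3 + 2 \cdot 6\right) = -18 + 6 \left(3 + 12\right) = -18 + 6 \cdot 15 = -18 + 90 = 72$)
$O{\left(E,X \right)} = 490 + 5 E + 5 X$ ($O{\left(E,X \right)} = -10 + 5 \left(\left(X + E\right) - -100\right) = -10 + 5 \left(\left(E + X\right) + 100\right) = -10 + 5 \left(100 + E + X\right) = -10 + \left(500 + 5 E + 5 X\right) = 490 + 5 E + 5 X$)
$d{\left(30 - 10 \right)} O{\left(R{\left(5,V \right)},I \right)} = 84 \left(490 + 5 \left(-2\right) + 5 \cdot 72\right) = 84 \left(490 - 10 + 360\right) = 84 \cdot 840 = 70560$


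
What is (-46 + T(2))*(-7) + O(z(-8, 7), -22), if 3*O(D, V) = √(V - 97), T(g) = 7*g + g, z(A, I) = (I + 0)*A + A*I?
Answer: 210 + I*√119/3 ≈ 210.0 + 3.6362*I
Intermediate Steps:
z(A, I) = 2*A*I (z(A, I) = I*A + A*I = A*I + A*I = 2*A*I)
T(g) = 8*g
O(D, V) = √(-97 + V)/3 (O(D, V) = √(V - 97)/3 = √(-97 + V)/3)
(-46 + T(2))*(-7) + O(z(-8, 7), -22) = (-46 + 8*2)*(-7) + √(-97 - 22)/3 = (-46 + 16)*(-7) + √(-119)/3 = -30*(-7) + (I*√119)/3 = 210 + I*√119/3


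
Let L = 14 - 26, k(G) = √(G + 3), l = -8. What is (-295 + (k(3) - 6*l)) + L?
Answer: -259 + √6 ≈ -256.55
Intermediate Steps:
k(G) = √(3 + G)
L = -12
(-295 + (k(3) - 6*l)) + L = (-295 + (√(3 + 3) - 6*(-8))) - 12 = (-295 + (√6 + 48)) - 12 = (-295 + (48 + √6)) - 12 = (-247 + √6) - 12 = -259 + √6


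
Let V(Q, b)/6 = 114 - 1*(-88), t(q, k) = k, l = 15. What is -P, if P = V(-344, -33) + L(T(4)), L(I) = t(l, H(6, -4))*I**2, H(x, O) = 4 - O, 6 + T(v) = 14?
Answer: -1724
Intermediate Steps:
T(v) = 8 (T(v) = -6 + 14 = 8)
L(I) = 8*I**2 (L(I) = (4 - 1*(-4))*I**2 = (4 + 4)*I**2 = 8*I**2)
V(Q, b) = 1212 (V(Q, b) = 6*(114 - 1*(-88)) = 6*(114 + 88) = 6*202 = 1212)
P = 1724 (P = 1212 + 8*8**2 = 1212 + 8*64 = 1212 + 512 = 1724)
-P = -1*1724 = -1724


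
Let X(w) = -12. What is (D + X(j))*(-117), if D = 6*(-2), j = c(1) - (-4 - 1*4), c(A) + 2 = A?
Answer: 2808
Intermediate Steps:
c(A) = -2 + A
j = 7 (j = (-2 + 1) - (-4 - 1*4) = -1 - (-4 - 4) = -1 - 1*(-8) = -1 + 8 = 7)
D = -12
(D + X(j))*(-117) = (-12 - 12)*(-117) = -24*(-117) = 2808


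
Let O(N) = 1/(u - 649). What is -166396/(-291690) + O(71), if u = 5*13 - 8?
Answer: 49107371/86340240 ≈ 0.56877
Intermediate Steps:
u = 57 (u = 65 - 8 = 57)
O(N) = -1/592 (O(N) = 1/(57 - 649) = 1/(-592) = -1/592)
-166396/(-291690) + O(71) = -166396/(-291690) - 1/592 = -166396*(-1/291690) - 1/592 = 83198/145845 - 1/592 = 49107371/86340240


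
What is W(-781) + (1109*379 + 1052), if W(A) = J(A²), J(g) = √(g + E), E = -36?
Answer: 421363 + 5*√24397 ≈ 4.2214e+5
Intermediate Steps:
J(g) = √(-36 + g) (J(g) = √(g - 36) = √(-36 + g))
W(A) = √(-36 + A²)
W(-781) + (1109*379 + 1052) = √(-36 + (-781)²) + (1109*379 + 1052) = √(-36 + 609961) + (420311 + 1052) = √609925 + 421363 = 5*√24397 + 421363 = 421363 + 5*√24397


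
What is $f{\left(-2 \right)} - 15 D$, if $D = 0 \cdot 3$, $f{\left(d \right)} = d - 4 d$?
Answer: $6$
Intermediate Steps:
$f{\left(d \right)} = - 3 d$
$D = 0$
$f{\left(-2 \right)} - 15 D = \left(-3\right) \left(-2\right) - 0 = 6 + 0 = 6$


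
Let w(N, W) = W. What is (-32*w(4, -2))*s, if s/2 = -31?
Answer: -3968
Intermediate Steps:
s = -62 (s = 2*(-31) = -62)
(-32*w(4, -2))*s = -32*(-2)*(-62) = 64*(-62) = -3968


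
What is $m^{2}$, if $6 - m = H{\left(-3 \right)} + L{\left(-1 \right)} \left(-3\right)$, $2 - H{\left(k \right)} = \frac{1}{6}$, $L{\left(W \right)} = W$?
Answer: $\frac{49}{36} \approx 1.3611$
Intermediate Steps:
$H{\left(k \right)} = \frac{11}{6}$ ($H{\left(k \right)} = 2 - \frac{1}{6} = \frac{11}{6}$)
$m = \frac{7}{6}$ ($m = 6 - \left(\frac{11}{6} - -3\right) = 6 - \left(\frac{11}{6} + 3\right) = 6 - \frac{29}{6} = \frac{7}{6} \approx 1.1667$)
$m^{2} = \left(\frac{7}{6}\right)^{2} = \frac{49}{36}$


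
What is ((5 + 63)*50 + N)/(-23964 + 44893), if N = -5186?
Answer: -1786/20929 ≈ -0.085336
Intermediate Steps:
((5 + 63)*50 + N)/(-23964 + 44893) = ((5 + 63)*50 - 5186)/(-23964 + 44893) = (68*50 - 5186)/20929 = (3400 - 5186)*(1/20929) = -1786*1/20929 = -1786/20929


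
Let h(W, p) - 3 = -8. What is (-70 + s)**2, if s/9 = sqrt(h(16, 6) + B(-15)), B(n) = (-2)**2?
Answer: 4819 - 1260*I ≈ 4819.0 - 1260.0*I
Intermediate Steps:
h(W, p) = -5 (h(W, p) = 3 - 8 = -5)
B(n) = 4
s = 9*I (s = 9*sqrt(-5 + 4) = 9*sqrt(-1) = 9*I ≈ 9.0*I)
(-70 + s)**2 = (-70 + 9*I)**2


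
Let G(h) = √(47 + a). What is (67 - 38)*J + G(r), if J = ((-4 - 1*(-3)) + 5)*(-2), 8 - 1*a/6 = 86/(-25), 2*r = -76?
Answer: -232 + 7*√59/5 ≈ -221.25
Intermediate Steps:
r = -38 (r = (½)*(-76) = -38)
a = 1716/25 (a = 48 - 516/(-25) = 48 - 516*(-1)/25 = 48 - 6*(-86/25) = 48 + 516/25 = 1716/25 ≈ 68.640)
J = -8 (J = ((-4 + 3) + 5)*(-2) = (-1 + 5)*(-2) = 4*(-2) = -8)
G(h) = 7*√59/5 (G(h) = √(47 + 1716/25) = √(2891/25) = 7*√59/5)
(67 - 38)*J + G(r) = (67 - 38)*(-8) + 7*√59/5 = 29*(-8) + 7*√59/5 = -232 + 7*√59/5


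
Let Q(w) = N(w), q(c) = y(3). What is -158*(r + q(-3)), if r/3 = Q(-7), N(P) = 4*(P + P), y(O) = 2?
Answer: 26228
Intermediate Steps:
N(P) = 8*P (N(P) = 4*(2*P) = 8*P)
q(c) = 2
Q(w) = 8*w
r = -168 (r = 3*(8*(-7)) = 3*(-56) = -168)
-158*(r + q(-3)) = -158*(-168 + 2) = -158*(-166) = 26228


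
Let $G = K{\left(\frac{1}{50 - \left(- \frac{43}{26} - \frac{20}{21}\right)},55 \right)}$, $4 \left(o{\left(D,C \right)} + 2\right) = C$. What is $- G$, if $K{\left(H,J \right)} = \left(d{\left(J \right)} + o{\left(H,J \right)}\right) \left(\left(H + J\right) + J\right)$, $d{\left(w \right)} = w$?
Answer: $- \frac{210935073}{28723} \approx -7343.8$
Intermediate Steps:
$o{\left(D,C \right)} = -2 + \frac{C}{4}$
$K{\left(H,J \right)} = \left(-2 + \frac{5 J}{4}\right) \left(H + 2 J\right)$ ($K{\left(H,J \right)} = \left(J + \left(-2 + \frac{J}{4}\right)\right) \left(\left(H + J\right) + J\right) = \left(-2 + \frac{5 J}{4}\right) \left(H + 2 J\right)$)
$G = \frac{210935073}{28723}$ ($G = \left(-4\right) 55 - \frac{2}{50 - \left(- \frac{43}{26} - \frac{20}{21}\right)} + \frac{5 \cdot 55^{2}}{2} + \frac{5}{4} \frac{1}{50 - \left(- \frac{43}{26} - \frac{20}{21}\right)} 55 = -220 - \frac{2}{50 - - \frac{1423}{546}} + \frac{5}{2} \cdot 3025 + \frac{5}{4} \frac{1}{50 - - \frac{1423}{546}} \cdot 55 = -220 - \frac{2}{50 + \left(\frac{20}{21} + \frac{43}{26}\right)} + \frac{15125}{2} + \frac{5}{4} \frac{1}{50 + \left(\frac{20}{21} + \frac{43}{26}\right)} 55 = -220 - \frac{2}{50 + \frac{1423}{546}} + \frac{15125}{2} + \frac{5}{4} \frac{1}{50 + \frac{1423}{546}} \cdot 55 = -220 - \frac{2}{\frac{28723}{546}} + \frac{15125}{2} + \frac{5}{4} \frac{1}{\frac{28723}{546}} \cdot 55 = -220 - \frac{1092}{28723} + \frac{15125}{2} + \frac{5}{4} \cdot \frac{546}{28723} \cdot 55 = -220 - \frac{1092}{28723} + \frac{15125}{2} + \frac{75075}{57446} = \frac{210935073}{28723} \approx 7343.8$)
$- G = \left(-1\right) \frac{210935073}{28723} = - \frac{210935073}{28723}$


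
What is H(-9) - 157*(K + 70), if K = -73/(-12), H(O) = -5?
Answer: -143401/12 ≈ -11950.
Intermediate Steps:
K = 73/12 (K = -73*(-1/12) = 73/12 ≈ 6.0833)
H(-9) - 157*(K + 70) = -5 - 157*(73/12 + 70) = -5 - 157*913/12 = -5 - 143341/12 = -143401/12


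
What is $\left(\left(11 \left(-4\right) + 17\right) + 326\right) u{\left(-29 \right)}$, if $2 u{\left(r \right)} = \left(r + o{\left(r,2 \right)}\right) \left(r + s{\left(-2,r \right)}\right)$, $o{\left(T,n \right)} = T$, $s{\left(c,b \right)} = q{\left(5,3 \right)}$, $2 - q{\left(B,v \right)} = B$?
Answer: $277472$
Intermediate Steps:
$q{\left(B,v \right)} = 2 - B$
$s{\left(c,b \right)} = -3$ ($s{\left(c,b \right)} = 2 - 5 = -3$)
$u{\left(r \right)} = r \left(-3 + r\right)$ ($u{\left(r \right)} = \frac{\left(r + r\right) \left(r - 3\right)}{2} = \frac{2 r \left(-3 + r\right)}{2} = r \left(-3 + r\right)$)
$\left(\left(11 \left(-4\right) + 17\right) + 326\right) u{\left(-29 \right)} = \left(\left(11 \left(-4\right) + 17\right) + 326\right) \left(- 29 \left(-3 - 29\right)\right) = \left(\left(-44 + 17\right) + 326\right) \left(\left(-29\right) \left(-32\right)\right) = \left(-27 + 326\right) 928 = 299 \cdot 928 = 277472$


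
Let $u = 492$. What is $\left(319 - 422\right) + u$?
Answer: $389$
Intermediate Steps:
$\left(319 - 422\right) + u = \left(319 - 422\right) + 492 = -103 + 492 = 389$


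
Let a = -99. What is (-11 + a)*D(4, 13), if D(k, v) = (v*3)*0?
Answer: 0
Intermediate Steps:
D(k, v) = 0 (D(k, v) = (3*v)*0 = 0)
(-11 + a)*D(4, 13) = (-11 - 99)*0 = -110*0 = 0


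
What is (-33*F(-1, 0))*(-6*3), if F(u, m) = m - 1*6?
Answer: -3564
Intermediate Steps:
F(u, m) = -6 + m (F(u, m) = m - 6 = -6 + m)
(-33*F(-1, 0))*(-6*3) = (-33*(-6 + 0))*(-6*3) = -33*(-6)*(-18) = 198*(-18) = -3564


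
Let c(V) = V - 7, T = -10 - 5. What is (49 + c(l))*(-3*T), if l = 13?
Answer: 2475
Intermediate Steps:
T = -15
c(V) = -7 + V
(49 + c(l))*(-3*T) = (49 + (-7 + 13))*(-3*(-15)) = (49 + 6)*45 = 55*45 = 2475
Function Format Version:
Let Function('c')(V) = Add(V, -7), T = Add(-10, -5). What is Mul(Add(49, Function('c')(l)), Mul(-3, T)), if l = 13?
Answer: 2475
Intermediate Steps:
T = -15
Function('c')(V) = Add(-7, V)
Mul(Add(49, Function('c')(l)), Mul(-3, T)) = Mul(Add(49, Add(-7, 13)), Mul(-3, -15)) = Mul(Add(49, 6), 45) = Mul(55, 45) = 2475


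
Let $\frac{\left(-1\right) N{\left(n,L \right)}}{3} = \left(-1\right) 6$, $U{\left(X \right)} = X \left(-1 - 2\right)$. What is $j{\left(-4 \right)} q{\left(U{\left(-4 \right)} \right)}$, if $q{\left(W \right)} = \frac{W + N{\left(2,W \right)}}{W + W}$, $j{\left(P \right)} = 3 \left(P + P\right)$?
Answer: $-30$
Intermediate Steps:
$U{\left(X \right)} = - 3 X$ ($U{\left(X \right)} = X \left(-3\right) = - 3 X$)
$N{\left(n,L \right)} = 18$ ($N{\left(n,L \right)} = - 3 \left(\left(-1\right) 6\right) = \left(-3\right) \left(-6\right) = 18$)
$j{\left(P \right)} = 6 P$ ($j{\left(P \right)} = 3 \cdot 2 P = 6 P$)
$q{\left(W \right)} = \frac{18 + W}{2 W}$ ($q{\left(W \right)} = \frac{W + 18}{W + W} = \frac{18 + W}{2 W}$)
$j{\left(-4 \right)} q{\left(U{\left(-4 \right)} \right)} = 6 \left(-4\right) \frac{18 - -12}{2 \left(\left(-3\right) \left(-4\right)\right)} = - 24 \frac{18 + 12}{2 \cdot 12} = - 24 \cdot \frac{1}{2} \cdot \frac{1}{12} \cdot 30 = \left(-24\right) \frac{5}{4} = -30$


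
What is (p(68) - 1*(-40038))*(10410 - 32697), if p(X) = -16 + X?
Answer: -893485830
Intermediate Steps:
(p(68) - 1*(-40038))*(10410 - 32697) = ((-16 + 68) - 1*(-40038))*(10410 - 32697) = (52 + 40038)*(-22287) = 40090*(-22287) = -893485830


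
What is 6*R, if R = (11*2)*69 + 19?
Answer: 9222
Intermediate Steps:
R = 1537 (R = 22*69 + 19 = 1518 + 19 = 1537)
6*R = 6*1537 = 9222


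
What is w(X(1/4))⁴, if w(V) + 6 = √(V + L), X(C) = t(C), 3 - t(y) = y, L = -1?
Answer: (12 - √7)⁴/16 ≈ 478.54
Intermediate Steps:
t(y) = 3 - y
X(C) = 3 - C
w(V) = -6 + √(-1 + V) (w(V) = -6 + √(V - 1) = -6 + √(-1 + V))
w(X(1/4))⁴ = (-6 + √(-1 + (3 - 1/4)))⁴ = (-6 + √(-1 + (3 - 1*¼)))⁴ = (-6 + √(-1 + (3 - ¼)))⁴ = (-6 + √(-1 + 11/4))⁴ = (-6 + √(7/4))⁴ = (-6 + √7/2)⁴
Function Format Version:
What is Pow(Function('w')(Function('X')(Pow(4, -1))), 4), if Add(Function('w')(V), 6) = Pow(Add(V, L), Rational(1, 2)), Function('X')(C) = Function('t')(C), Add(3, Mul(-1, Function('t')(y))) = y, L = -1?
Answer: Mul(Rational(1, 16), Pow(Add(12, Mul(-1, Pow(7, Rational(1, 2)))), 4)) ≈ 478.54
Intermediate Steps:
Function('t')(y) = Add(3, Mul(-1, y))
Function('X')(C) = Add(3, Mul(-1, C))
Function('w')(V) = Add(-6, Pow(Add(-1, V), Rational(1, 2))) (Function('w')(V) = Add(-6, Pow(Add(V, -1), Rational(1, 2))) = Add(-6, Pow(Add(-1, V), Rational(1, 2))))
Pow(Function('w')(Function('X')(Pow(4, -1))), 4) = Pow(Add(-6, Pow(Add(-1, Add(3, Mul(-1, Pow(4, -1)))), Rational(1, 2))), 4) = Pow(Add(-6, Pow(Add(-1, Add(3, Mul(-1, Rational(1, 4)))), Rational(1, 2))), 4) = Pow(Add(-6, Pow(Add(-1, Add(3, Rational(-1, 4))), Rational(1, 2))), 4) = Pow(Add(-6, Pow(Add(-1, Rational(11, 4)), Rational(1, 2))), 4) = Pow(Add(-6, Pow(Rational(7, 4), Rational(1, 2))), 4) = Pow(Add(-6, Mul(Rational(1, 2), Pow(7, Rational(1, 2)))), 4)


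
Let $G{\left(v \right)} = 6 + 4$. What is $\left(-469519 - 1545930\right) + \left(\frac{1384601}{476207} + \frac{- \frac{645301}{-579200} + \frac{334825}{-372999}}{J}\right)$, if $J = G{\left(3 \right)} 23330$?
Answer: $- \frac{48374659482317252429178702307}{24001961483278236480000} \approx -2.0154 \cdot 10^{6}$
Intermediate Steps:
$G{\left(v \right)} = 10$
$J = 233300$ ($J = 10 \cdot 23330 = 233300$)
$\left(-469519 - 1545930\right) + \left(\frac{1384601}{476207} + \frac{- \frac{645301}{-579200} + \frac{334825}{-372999}}{J}\right) = \left(-469519 - 1545930\right) + \left(\frac{1384601}{476207} + \frac{- \frac{645301}{-579200} + \frac{334825}{-372999}}{233300}\right) = -2015449 + \left(1384601 \cdot \frac{1}{476207} + \left(\left(-645301\right) \left(- \frac{1}{579200}\right) + 334825 \left(- \frac{1}{372999}\right)\right) \frac{1}{233300}\right) = -2015449 + \left(\frac{1384601}{476207} + \left(\frac{645301}{579200} - \frac{334825}{372999}\right) \frac{1}{233300}\right) = -2015449 + \left(\frac{1384601}{476207} + \frac{46765987699}{216041020800} \cdot \frac{1}{233300}\right) = -2015449 + \left(\frac{1384601}{476207} + \frac{46765987699}{50402370152640000}\right) = -2015449 + \frac{69787194386006200817693}{24001961483278236480000} = - \frac{48374659482317252429178702307}{24001961483278236480000}$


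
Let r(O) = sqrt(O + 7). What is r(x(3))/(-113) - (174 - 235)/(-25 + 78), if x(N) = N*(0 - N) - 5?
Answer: 61/53 - I*sqrt(7)/113 ≈ 1.1509 - 0.023414*I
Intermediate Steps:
x(N) = -5 - N**2 (x(N) = N*(-N) - 5 = -N**2 - 5 = -5 - N**2)
r(O) = sqrt(7 + O)
r(x(3))/(-113) - (174 - 235)/(-25 + 78) = sqrt(7 + (-5 - 1*3**2))/(-113) - (174 - 235)/(-25 + 78) = sqrt(7 + (-5 - 1*9))*(-1/113) - (-61)/53 = sqrt(7 + (-5 - 9))*(-1/113) - (-61)/53 = sqrt(7 - 14)*(-1/113) - 1*(-61/53) = sqrt(-7)*(-1/113) + 61/53 = (I*sqrt(7))*(-1/113) + 61/53 = -I*sqrt(7)/113 + 61/53 = 61/53 - I*sqrt(7)/113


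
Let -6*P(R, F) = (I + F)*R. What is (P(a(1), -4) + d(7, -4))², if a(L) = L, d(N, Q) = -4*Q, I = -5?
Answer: 1225/4 ≈ 306.25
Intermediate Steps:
P(R, F) = -R*(-5 + F)/6 (P(R, F) = -(-5 + F)*R/6 = -R*(-5 + F)/6)
(P(a(1), -4) + d(7, -4))² = ((⅙)*1*(5 - 1*(-4)) - 4*(-4))² = ((⅙)*1*(5 + 4) + 16)² = ((⅙)*1*9 + 16)² = (3/2 + 16)² = (35/2)² = 1225/4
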